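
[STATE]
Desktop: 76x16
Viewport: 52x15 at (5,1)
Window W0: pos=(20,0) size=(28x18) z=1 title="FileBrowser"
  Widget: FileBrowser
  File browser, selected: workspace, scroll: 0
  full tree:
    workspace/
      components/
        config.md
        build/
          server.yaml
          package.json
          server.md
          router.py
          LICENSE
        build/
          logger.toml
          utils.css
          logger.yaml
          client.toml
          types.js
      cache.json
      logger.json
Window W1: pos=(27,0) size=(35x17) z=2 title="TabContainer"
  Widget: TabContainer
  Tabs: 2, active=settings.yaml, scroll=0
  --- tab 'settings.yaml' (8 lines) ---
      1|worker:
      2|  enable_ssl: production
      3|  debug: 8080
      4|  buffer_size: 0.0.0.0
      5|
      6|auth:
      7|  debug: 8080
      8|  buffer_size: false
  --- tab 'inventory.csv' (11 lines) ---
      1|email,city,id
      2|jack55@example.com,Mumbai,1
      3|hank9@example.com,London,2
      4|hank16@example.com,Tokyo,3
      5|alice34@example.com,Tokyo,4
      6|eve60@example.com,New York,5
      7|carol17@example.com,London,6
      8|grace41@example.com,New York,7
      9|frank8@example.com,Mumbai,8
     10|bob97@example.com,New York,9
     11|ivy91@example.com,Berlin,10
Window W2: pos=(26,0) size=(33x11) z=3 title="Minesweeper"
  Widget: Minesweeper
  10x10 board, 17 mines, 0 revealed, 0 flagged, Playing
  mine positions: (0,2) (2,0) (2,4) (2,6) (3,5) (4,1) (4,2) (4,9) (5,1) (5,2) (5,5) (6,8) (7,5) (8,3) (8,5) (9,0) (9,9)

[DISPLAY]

               ┃ File┃ Minesweeper                  
               ┠─────┠──────────────────────────────
               ┃> [-]┃■■■■■■■■■■                    
               ┃    [┃■■■■■■■■■■                    
               ┃    c┃■■■■■■■■■■                    
               ┃    l┃■■■■■■■■■■                    
               ┃     ┃■■■■■■■■■■                    
               ┃     ┃■■■■■■■■■■                    
               ┃     ┃■■■■■■■■■■                    
               ┃     ┗━━━━━━━━━━━━━━━━━━━━━━━━━━━━━━
               ┃      ┃  debug: 8080                
               ┃      ┃  buffer_size: false         
               ┃      ┃                             
               ┃      ┃                             
               ┃      ┃                             


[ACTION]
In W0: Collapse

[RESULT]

               ┃ File┃ Minesweeper                  
               ┠─────┠──────────────────────────────
               ┃> [+]┃■■■■■■■■■■                    
               ┃     ┃■■■■■■■■■■                    
               ┃     ┃■■■■■■■■■■                    
               ┃     ┃■■■■■■■■■■                    
               ┃     ┃■■■■■■■■■■                    
               ┃     ┃■■■■■■■■■■                    
               ┃     ┃■■■■■■■■■■                    
               ┃     ┗━━━━━━━━━━━━━━━━━━━━━━━━━━━━━━
               ┃      ┃  debug: 8080                
               ┃      ┃  buffer_size: false         
               ┃      ┃                             
               ┃      ┃                             
               ┃      ┃                             


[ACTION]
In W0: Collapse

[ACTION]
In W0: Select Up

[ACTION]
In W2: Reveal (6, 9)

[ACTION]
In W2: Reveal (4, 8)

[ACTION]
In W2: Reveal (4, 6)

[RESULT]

               ┃ File┃ Minesweeper                  
               ┠─────┠──────────────────────────────
               ┃> [+]┃■■■■■■■■■■                    
               ┃     ┃■■■■■■■■■■                    
               ┃     ┃■■■■■■■■■■                    
               ┃     ┃■■■■■■■■■■                    
               ┃     ┃■■■■■■2■1■                    
               ┃     ┃■■■■■■■■■■                    
               ┃     ┃■■■■■■■■■1                    
               ┃     ┗━━━━━━━━━━━━━━━━━━━━━━━━━━━━━━
               ┃      ┃  debug: 8080                
               ┃      ┃  buffer_size: false         
               ┃      ┃                             
               ┃      ┃                             
               ┃      ┃                             


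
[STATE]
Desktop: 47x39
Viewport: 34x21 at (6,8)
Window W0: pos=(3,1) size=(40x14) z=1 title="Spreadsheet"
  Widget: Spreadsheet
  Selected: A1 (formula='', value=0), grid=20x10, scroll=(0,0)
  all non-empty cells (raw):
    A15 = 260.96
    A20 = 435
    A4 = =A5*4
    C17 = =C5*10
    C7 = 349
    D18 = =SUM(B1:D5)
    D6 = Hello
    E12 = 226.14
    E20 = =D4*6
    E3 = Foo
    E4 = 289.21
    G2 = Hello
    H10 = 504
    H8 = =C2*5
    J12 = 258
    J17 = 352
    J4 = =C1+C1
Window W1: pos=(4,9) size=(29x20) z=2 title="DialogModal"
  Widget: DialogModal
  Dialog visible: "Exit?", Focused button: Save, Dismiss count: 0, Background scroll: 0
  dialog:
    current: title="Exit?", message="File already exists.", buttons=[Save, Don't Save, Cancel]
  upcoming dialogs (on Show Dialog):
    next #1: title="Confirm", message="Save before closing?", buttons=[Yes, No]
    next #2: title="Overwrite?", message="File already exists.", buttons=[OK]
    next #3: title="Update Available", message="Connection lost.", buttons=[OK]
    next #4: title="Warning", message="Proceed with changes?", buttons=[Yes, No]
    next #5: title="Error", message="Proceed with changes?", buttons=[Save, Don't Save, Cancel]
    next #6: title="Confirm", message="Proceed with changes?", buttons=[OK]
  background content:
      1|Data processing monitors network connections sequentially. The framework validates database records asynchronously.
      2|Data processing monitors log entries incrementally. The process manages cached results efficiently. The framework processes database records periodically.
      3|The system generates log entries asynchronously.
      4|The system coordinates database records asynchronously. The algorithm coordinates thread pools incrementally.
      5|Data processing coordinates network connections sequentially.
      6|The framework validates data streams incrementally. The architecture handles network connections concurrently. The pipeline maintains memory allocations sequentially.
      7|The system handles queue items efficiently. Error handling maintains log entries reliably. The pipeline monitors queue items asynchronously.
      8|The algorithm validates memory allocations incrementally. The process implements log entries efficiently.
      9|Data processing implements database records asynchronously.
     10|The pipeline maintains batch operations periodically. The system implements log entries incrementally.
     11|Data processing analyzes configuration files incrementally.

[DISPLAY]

2        0       0       0       0
━━━━━━━━━━━━━━━━━━━━━━━━━━┓      0
DialogModal               ┃      0
──────────────────────────┨      0
ata processing monitors ne┃ello   
ata processing monitors lo┃      0
he system generates log en┃━━━━━━━
he system coordinates data┃       
ata processing coordinates┃       
h┌─────────────────────┐at┃       
h│        Exit?        │it┃       
h│ File already exists.│em┃       
a│[Save]  Don't Save   │s ┃       
h└─────────────────────┘tc┃       
ata processing analyzes co┃       
                          ┃       
                          ┃       
                          ┃       
                          ┃       
                          ┃       
━━━━━━━━━━━━━━━━━━━━━━━━━━┛       


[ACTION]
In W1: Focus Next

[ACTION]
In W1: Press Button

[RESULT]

2        0       0       0       0
━━━━━━━━━━━━━━━━━━━━━━━━━━┓      0
DialogModal               ┃      0
──────────────────────────┨      0
ata processing monitors ne┃ello   
ata processing monitors lo┃      0
he system generates log en┃━━━━━━━
he system coordinates data┃       
ata processing coordinates┃       
he framework validates dat┃       
he system handles queue it┃       
he algorithm validates mem┃       
ata processing implements ┃       
he pipeline maintains batc┃       
ata processing analyzes co┃       
                          ┃       
                          ┃       
                          ┃       
                          ┃       
                          ┃       
━━━━━━━━━━━━━━━━━━━━━━━━━━┛       


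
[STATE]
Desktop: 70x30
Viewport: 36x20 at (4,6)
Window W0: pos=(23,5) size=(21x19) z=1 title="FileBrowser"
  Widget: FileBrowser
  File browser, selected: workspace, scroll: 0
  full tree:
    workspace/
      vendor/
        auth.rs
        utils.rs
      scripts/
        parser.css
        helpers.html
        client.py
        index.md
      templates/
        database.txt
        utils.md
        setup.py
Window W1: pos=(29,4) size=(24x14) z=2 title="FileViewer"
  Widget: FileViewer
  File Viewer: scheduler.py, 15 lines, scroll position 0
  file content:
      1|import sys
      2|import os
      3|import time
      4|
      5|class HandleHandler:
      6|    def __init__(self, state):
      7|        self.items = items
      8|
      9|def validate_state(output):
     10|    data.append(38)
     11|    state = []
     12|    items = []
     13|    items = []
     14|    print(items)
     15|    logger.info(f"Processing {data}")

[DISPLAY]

                   ┃ File┠──────────
                   ┠─────┃import sys
                   ┃> [-]┃import os 
                   ┃    [┃import tim
                   ┃    [┃          
                   ┃    [┃class Hand
                   ┃     ┃    def __
                   ┃     ┃        se
                   ┃     ┃          
                   ┃     ┃def valida
                   ┃     ┃    data.a
                   ┃     ┗━━━━━━━━━━
                   ┃                
                   ┃                
                   ┃                
                   ┃                
                   ┃                
                   ┗━━━━━━━━━━━━━━━━
                                    
                                    


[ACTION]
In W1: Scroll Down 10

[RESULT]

                   ┃ File┠──────────
                   ┠─────┃    def __
                   ┃> [-]┃        se
                   ┃    [┃          
                   ┃    [┃def valida
                   ┃    [┃    data.a
                   ┃     ┃    state 
                   ┃     ┃    items 
                   ┃     ┃    items 
                   ┃     ┃    print(
                   ┃     ┃    logger
                   ┃     ┗━━━━━━━━━━
                   ┃                
                   ┃                
                   ┃                
                   ┃                
                   ┃                
                   ┗━━━━━━━━━━━━━━━━
                                    
                                    


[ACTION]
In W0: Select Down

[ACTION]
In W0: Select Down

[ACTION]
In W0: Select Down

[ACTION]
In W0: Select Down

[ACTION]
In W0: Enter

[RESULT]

                   ┃ File┠──────────
                   ┠─────┃    def __
                   ┃  [-]┃        se
                   ┃    [┃          
                   ┃    [┃def valida
                   ┃  > [┃    data.a
                   ┃     ┃    state 
                   ┃     ┃    items 
                   ┃     ┃    items 
                   ┃     ┃    print(
                   ┃     ┃    logger
                   ┃     ┗━━━━━━━━━━
                   ┃                
                   ┃                
                   ┃                
                   ┃                
                   ┃                
                   ┗━━━━━━━━━━━━━━━━
                                    
                                    


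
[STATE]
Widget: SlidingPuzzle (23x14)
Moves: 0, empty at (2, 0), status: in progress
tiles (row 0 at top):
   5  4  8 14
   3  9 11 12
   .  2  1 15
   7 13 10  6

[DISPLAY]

┌────┬────┬────┬────┐  
│  5 │  4 │  8 │ 14 │  
├────┼────┼────┼────┤  
│  3 │  9 │ 11 │ 12 │  
├────┼────┼────┼────┤  
│    │  2 │  1 │ 15 │  
├────┼────┼────┼────┤  
│  7 │ 13 │ 10 │  6 │  
└────┴────┴────┴────┘  
Moves: 0               
                       
                       
                       
                       


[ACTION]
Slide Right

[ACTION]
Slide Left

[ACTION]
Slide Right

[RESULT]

┌────┬────┬────┬────┐  
│  5 │  4 │  8 │ 14 │  
├────┼────┼────┼────┤  
│  3 │  9 │ 11 │ 12 │  
├────┼────┼────┼────┤  
│    │  2 │  1 │ 15 │  
├────┼────┼────┼────┤  
│  7 │ 13 │ 10 │  6 │  
└────┴────┴────┴────┘  
Moves: 2               
                       
                       
                       
                       


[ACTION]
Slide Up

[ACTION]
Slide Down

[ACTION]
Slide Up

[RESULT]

┌────┬────┬────┬────┐  
│  5 │  4 │  8 │ 14 │  
├────┼────┼────┼────┤  
│  3 │  9 │ 11 │ 12 │  
├────┼────┼────┼────┤  
│  7 │  2 │  1 │ 15 │  
├────┼────┼────┼────┤  
│    │ 13 │ 10 │  6 │  
└────┴────┴────┴────┘  
Moves: 5               
                       
                       
                       
                       


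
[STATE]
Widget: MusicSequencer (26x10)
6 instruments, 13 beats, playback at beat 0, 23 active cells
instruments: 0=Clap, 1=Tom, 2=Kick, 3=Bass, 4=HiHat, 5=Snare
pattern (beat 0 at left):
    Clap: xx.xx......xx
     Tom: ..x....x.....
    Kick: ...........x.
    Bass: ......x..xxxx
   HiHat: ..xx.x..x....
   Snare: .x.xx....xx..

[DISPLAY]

      ▼123456789012       
  Clap██·██······██       
   Tom··█····█·····       
  Kick···········█·       
  Bass······█··████       
 HiHat··██·█··█····       
 Snare·█·██····██··       
                          
                          
                          


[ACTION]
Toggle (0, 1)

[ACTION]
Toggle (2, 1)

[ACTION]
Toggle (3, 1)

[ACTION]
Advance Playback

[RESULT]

      0▼23456789012       
  Clap█··██······██       
   Tom··█····█·····       
  Kick·█·········█·       
  Bass·█····█··████       
 HiHat··██·█··█····       
 Snare·█·██····██··       
                          
                          
                          


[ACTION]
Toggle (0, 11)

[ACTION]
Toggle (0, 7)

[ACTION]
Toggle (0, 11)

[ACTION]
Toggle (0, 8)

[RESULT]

      0▼23456789012       
  Clap█··██··██··██       
   Tom··█····█·····       
  Kick·█·········█·       
  Bass·█····█··████       
 HiHat··██·█··█····       
 Snare·█·██····██··       
                          
                          
                          


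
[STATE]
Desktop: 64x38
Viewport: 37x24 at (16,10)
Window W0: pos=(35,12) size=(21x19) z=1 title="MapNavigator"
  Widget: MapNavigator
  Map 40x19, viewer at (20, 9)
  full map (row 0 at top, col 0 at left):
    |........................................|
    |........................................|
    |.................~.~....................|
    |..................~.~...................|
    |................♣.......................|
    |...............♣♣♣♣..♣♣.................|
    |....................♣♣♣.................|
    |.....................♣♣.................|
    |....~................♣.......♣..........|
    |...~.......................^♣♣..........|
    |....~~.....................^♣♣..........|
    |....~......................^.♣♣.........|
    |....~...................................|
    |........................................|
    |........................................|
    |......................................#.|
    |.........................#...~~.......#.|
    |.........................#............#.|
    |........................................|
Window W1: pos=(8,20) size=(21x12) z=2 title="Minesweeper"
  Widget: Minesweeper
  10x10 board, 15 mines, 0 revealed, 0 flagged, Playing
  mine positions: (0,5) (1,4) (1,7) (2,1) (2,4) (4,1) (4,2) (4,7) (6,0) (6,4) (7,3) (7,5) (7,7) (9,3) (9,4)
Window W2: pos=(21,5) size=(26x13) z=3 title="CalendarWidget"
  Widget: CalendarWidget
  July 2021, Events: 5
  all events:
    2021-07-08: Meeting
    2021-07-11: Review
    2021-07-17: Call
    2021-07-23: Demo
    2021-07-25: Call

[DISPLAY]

     ┃          1  2  3  4    ┃      
     ┃ 5  6  7  8*  9 10 11*  ┃      
     ┃12 13 14 15 16 17* 18   ┃━━━━━━
     ┃19 20 21 22 23* 24 25*  ┃or    
     ┃26 27 28 29 30 31       ┃──────
     ┃                        ┃......
     ┃                        ┃......
     ┗━━━━━━━━━━━━━━━━━━━━━━━━┛......
                   ┃....♣♣♣♣..♣♣.....
                   ┃.........♣♣♣.....
━━━━━━━━━━━━┓      ┃..........♣♣.....
eeper       ┃      ┃..........♣......
────────────┨      ┃.........@......^
■■■         ┃      ┃................^
■■■         ┃      ┃................^
■■■         ┃      ┃.................
■■■         ┃      ┃.................
■■■         ┃      ┃.................
■■■         ┃      ┃.................
■■■         ┃      ┃..............#..
■■■         ┃      ┗━━━━━━━━━━━━━━━━━
━━━━━━━━━━━━┛                        
                                     
                                     


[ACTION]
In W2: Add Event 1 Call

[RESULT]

     ┃          1*  2  3  4   ┃      
     ┃ 5  6  7  8*  9 10 11*  ┃      
     ┃12 13 14 15 16 17* 18   ┃━━━━━━
     ┃19 20 21 22 23* 24 25*  ┃or    
     ┃26 27 28 29 30 31       ┃──────
     ┃                        ┃......
     ┃                        ┃......
     ┗━━━━━━━━━━━━━━━━━━━━━━━━┛......
                   ┃....♣♣♣♣..♣♣.....
                   ┃.........♣♣♣.....
━━━━━━━━━━━━┓      ┃..........♣♣.....
eeper       ┃      ┃..........♣......
────────────┨      ┃.........@......^
■■■         ┃      ┃................^
■■■         ┃      ┃................^
■■■         ┃      ┃.................
■■■         ┃      ┃.................
■■■         ┃      ┃.................
■■■         ┃      ┃.................
■■■         ┃      ┃..............#..
■■■         ┃      ┗━━━━━━━━━━━━━━━━━
━━━━━━━━━━━━┛                        
                                     
                                     


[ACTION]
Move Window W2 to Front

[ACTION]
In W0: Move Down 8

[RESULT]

     ┃          1*  2  3  4   ┃      
     ┃ 5  6  7  8*  9 10 11*  ┃      
     ┃12 13 14 15 16 17* 18   ┃━━━━━━
     ┃19 20 21 22 23* 24 25*  ┃or    
     ┃26 27 28 29 30 31       ┃──────
     ┃                        ┃.....^
     ┃                        ┃.....^
     ┗━━━━━━━━━━━━━━━━━━━━━━━━┛......
                   ┃.................
                   ┃.................
━━━━━━━━━━━━┓      ┃.................
eeper       ┃      ┃..............#..
────────────┨      ┃.........@....#..
■■■         ┃      ┃.................
■■■         ┃      ┃                 
■■■         ┃      ┃                 
■■■         ┃      ┃                 
■■■         ┃      ┃                 
■■■         ┃      ┃                 
■■■         ┃      ┃                 
■■■         ┃      ┗━━━━━━━━━━━━━━━━━
━━━━━━━━━━━━┛                        
                                     
                                     


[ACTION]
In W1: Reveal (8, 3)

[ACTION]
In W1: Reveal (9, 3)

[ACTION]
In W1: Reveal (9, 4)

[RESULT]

     ┃          1*  2  3  4   ┃      
     ┃ 5  6  7  8*  9 10 11*  ┃      
     ┃12 13 14 15 16 17* 18   ┃━━━━━━
     ┃19 20 21 22 23* 24 25*  ┃or    
     ┃26 27 28 29 30 31       ┃──────
     ┃                        ┃.....^
     ┃                        ┃.....^
     ┗━━━━━━━━━━━━━━━━━━━━━━━━┛......
                   ┃.................
                   ┃.................
━━━━━━━━━━━━┓      ┃.................
eeper       ┃      ┃..............#..
────────────┨      ┃.........@....#..
■■■         ┃      ┃.................
✹■■         ┃      ┃                 
■■■         ┃      ┃                 
■■■         ┃      ┃                 
✹■■         ┃      ┃                 
■■■         ┃      ┃                 
■■■         ┃      ┃                 
✹■■         ┃      ┗━━━━━━━━━━━━━━━━━
━━━━━━━━━━━━┛                        
                                     
                                     


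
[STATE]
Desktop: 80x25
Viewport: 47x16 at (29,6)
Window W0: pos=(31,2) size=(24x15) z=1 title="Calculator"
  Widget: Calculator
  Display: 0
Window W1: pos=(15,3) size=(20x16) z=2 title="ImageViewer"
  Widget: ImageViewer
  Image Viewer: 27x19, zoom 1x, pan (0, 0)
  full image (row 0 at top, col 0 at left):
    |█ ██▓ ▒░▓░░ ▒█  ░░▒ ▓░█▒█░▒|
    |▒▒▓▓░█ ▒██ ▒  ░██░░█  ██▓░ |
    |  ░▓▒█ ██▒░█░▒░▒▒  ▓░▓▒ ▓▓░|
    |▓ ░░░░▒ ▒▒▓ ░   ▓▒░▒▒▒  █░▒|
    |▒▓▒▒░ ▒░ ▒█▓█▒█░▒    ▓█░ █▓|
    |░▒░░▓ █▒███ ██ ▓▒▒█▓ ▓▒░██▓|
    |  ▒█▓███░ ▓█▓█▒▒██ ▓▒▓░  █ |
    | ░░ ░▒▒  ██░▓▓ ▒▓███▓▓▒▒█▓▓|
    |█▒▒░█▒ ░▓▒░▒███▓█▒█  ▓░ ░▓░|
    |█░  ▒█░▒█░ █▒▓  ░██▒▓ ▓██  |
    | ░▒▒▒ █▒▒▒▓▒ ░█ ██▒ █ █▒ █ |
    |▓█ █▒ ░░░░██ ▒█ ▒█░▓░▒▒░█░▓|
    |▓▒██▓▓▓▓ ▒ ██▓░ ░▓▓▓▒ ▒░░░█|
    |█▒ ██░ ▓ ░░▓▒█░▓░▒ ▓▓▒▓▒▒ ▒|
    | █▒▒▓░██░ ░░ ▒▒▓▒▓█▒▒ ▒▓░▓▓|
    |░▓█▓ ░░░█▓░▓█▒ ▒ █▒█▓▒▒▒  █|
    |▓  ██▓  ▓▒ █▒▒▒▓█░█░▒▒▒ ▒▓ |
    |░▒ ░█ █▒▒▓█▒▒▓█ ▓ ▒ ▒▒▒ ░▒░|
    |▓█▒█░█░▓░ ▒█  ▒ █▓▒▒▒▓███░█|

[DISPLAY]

█  ░░┃─┬───┬───┬───┐     ┃                     
 ░██░┃ │ 8 │ 9 │ ÷ │     ┃                     
▒░▒▒ ┃─┼───┼───┼───┤     ┃                     
   ▓▒┃ │ 5 │ 6 │ × │     ┃                     
▒█░▒ ┃─┼───┼───┼───┤     ┃                     
█ ▓▒▒┃ │ 2 │ 3 │ - │     ┃                     
█▒▒██┃─┼───┼───┼───┤     ┃                     
▓ ▒▓█┃ │ . │ = │ + │     ┃                     
██▓█▒┃─┼───┼───┼───┤     ┃                     
▓  ░█┃ │ MC│ MR│ M+│     ┃                     
░█ ██┃━━━━━━━━━━━━━━━━━━━┛                     
▒█ ▒█┃                                         
━━━━━┛                                         
                                               
                                               
                                               


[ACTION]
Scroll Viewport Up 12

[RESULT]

                                               
                                               
  ┏━━━━━━━━━━━━━━━━━━━━━━┓                     
━━━━━┓lculator           ┃                     
     ┃───────────────────┨                     
─────┨                  0┃                     
█  ░░┃─┬───┬───┬───┐     ┃                     
 ░██░┃ │ 8 │ 9 │ ÷ │     ┃                     
▒░▒▒ ┃─┼───┼───┼───┤     ┃                     
   ▓▒┃ │ 5 │ 6 │ × │     ┃                     
▒█░▒ ┃─┼───┼───┼───┤     ┃                     
█ ▓▒▒┃ │ 2 │ 3 │ - │     ┃                     
█▒▒██┃─┼───┼───┼───┤     ┃                     
▓ ▒▓█┃ │ . │ = │ + │     ┃                     
██▓█▒┃─┼───┼───┼───┤     ┃                     
▓  ░█┃ │ MC│ MR│ M+│     ┃                     


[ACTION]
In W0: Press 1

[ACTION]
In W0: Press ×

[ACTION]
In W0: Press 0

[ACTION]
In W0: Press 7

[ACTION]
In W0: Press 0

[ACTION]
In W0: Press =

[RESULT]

                                               
                                               
  ┏━━━━━━━━━━━━━━━━━━━━━━┓                     
━━━━━┓lculator           ┃                     
     ┃───────────────────┨                     
─────┨                 70┃                     
█  ░░┃─┬───┬───┬───┐     ┃                     
 ░██░┃ │ 8 │ 9 │ ÷ │     ┃                     
▒░▒▒ ┃─┼───┼───┼───┤     ┃                     
   ▓▒┃ │ 5 │ 6 │ × │     ┃                     
▒█░▒ ┃─┼───┼───┼───┤     ┃                     
█ ▓▒▒┃ │ 2 │ 3 │ - │     ┃                     
█▒▒██┃─┼───┼───┼───┤     ┃                     
▓ ▒▓█┃ │ . │ = │ + │     ┃                     
██▓█▒┃─┼───┼───┼───┤     ┃                     
▓  ░█┃ │ MC│ MR│ M+│     ┃                     


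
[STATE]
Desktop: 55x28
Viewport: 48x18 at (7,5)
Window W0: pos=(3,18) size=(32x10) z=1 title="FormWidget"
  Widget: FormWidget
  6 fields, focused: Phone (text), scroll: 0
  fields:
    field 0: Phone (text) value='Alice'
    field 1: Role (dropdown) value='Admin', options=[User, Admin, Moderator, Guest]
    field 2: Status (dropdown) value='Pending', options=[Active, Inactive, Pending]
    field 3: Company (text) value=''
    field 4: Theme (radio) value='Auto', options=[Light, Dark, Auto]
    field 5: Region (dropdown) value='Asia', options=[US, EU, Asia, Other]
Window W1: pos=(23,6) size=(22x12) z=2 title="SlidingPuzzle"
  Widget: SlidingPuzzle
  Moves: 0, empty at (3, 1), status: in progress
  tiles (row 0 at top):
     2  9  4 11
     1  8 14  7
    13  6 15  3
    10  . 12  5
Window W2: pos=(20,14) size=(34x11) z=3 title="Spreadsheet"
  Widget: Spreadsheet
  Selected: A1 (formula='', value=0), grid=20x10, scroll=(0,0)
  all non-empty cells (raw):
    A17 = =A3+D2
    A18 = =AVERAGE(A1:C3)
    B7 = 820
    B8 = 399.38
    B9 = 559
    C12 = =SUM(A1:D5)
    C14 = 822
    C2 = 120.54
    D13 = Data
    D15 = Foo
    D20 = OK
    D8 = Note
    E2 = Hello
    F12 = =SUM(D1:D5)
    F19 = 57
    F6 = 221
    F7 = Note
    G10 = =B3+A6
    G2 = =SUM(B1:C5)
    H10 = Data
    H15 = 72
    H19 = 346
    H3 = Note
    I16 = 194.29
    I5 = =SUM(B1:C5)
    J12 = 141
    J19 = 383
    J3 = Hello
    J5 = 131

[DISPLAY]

                                                
                ┏━━━━━━━━━━━━━━━━━━━━┓          
                ┃ SlidingPuzzle      ┃          
                ┠────────────────────┨          
                ┃┌────┬────┬────┬────┃          
                ┃│  2 │  9 │  4 │ 11 ┃          
                ┃├────┼────┼────┼────┃          
                ┃│  1 │  8 │ 14 │  7 ┃          
                ┃├────┼────┼────┼────┃          
             ┏━━━━━━━━━━━━━━━━━━━━━━━━━━━━━━━━┓ 
             ┃ Spreadsheet                    ┃ 
             ┠────────────────────────────────┨ 
             ┃A1:                             ┃ 
━━━━━━━━━━━━━┃       A       B       C       D┃ 
rmWidget     ┃--------------------------------┃ 
─────────────┃  1      [0]       0       0    ┃ 
hone:      [A┃  2        0       0  120.54    ┃ 
ole:       [A┃  3        0       0       0    ┃ 


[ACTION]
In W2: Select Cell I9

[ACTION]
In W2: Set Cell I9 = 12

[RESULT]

                                                
                ┏━━━━━━━━━━━━━━━━━━━━┓          
                ┃ SlidingPuzzle      ┃          
                ┠────────────────────┨          
                ┃┌────┬────┬────┬────┃          
                ┃│  2 │  9 │  4 │ 11 ┃          
                ┃├────┼────┼────┼────┃          
                ┃│  1 │  8 │ 14 │  7 ┃          
                ┃├────┼────┼────┼────┃          
             ┏━━━━━━━━━━━━━━━━━━━━━━━━━━━━━━━━┓ 
             ┃ Spreadsheet                    ┃ 
             ┠────────────────────────────────┨ 
             ┃I9: 12                          ┃ 
━━━━━━━━━━━━━┃       A       B       C       D┃ 
rmWidget     ┃--------------------------------┃ 
─────────────┃  1        0       0       0    ┃ 
hone:      [A┃  2        0       0  120.54    ┃ 
ole:       [A┃  3        0       0       0    ┃ 


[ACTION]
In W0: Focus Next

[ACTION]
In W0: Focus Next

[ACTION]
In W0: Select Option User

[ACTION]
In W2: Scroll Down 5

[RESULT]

                                                
                ┏━━━━━━━━━━━━━━━━━━━━┓          
                ┃ SlidingPuzzle      ┃          
                ┠────────────────────┨          
                ┃┌────┬────┬────┬────┃          
                ┃│  2 │  9 │  4 │ 11 ┃          
                ┃├────┼────┼────┼────┃          
                ┃│  1 │  8 │ 14 │  7 ┃          
                ┃├────┼────┼────┼────┃          
             ┏━━━━━━━━━━━━━━━━━━━━━━━━━━━━━━━━┓ 
             ┃ Spreadsheet                    ┃ 
             ┠────────────────────────────────┨ 
             ┃I9: 12                          ┃ 
━━━━━━━━━━━━━┃       A       B       C       D┃ 
rmWidget     ┃--------------------------------┃ 
─────────────┃  6        0       0       0    ┃ 
hone:      [A┃  7        0     820       0    ┃ 
ole:       [A┃  8        0  399.38       0Note┃ 


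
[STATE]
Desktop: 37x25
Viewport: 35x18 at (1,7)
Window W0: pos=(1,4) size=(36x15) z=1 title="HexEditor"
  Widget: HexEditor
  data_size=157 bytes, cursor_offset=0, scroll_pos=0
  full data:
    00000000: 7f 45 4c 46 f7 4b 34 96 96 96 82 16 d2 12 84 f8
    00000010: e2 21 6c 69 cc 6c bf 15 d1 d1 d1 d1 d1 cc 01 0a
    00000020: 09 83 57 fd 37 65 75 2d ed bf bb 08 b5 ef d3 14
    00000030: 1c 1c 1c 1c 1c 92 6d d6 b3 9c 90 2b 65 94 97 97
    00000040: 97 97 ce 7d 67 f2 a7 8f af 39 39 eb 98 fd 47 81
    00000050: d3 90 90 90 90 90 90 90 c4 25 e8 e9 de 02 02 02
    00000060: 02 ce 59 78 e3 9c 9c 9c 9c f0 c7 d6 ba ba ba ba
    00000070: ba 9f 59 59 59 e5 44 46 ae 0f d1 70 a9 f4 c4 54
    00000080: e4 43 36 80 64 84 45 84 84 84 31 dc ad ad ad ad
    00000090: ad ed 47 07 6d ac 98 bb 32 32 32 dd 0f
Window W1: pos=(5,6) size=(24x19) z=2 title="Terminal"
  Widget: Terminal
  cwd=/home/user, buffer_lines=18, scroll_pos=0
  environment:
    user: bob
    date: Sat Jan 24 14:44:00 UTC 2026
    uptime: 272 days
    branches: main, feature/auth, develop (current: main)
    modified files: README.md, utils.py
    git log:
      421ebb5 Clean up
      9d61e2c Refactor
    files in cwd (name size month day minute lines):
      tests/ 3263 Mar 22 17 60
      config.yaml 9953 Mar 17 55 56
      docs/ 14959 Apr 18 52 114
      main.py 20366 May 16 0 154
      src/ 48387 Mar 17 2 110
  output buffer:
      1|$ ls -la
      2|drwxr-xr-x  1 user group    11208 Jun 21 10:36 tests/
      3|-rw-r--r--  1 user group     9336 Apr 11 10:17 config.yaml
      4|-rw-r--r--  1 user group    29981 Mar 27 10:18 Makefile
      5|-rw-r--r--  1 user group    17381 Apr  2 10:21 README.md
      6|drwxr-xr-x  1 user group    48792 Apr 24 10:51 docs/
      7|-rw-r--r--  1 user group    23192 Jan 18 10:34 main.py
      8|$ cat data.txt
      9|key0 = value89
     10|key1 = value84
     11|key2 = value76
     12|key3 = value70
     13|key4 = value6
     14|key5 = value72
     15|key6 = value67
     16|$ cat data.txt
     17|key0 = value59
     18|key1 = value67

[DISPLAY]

┃000┃ Terminal             ┃ 34 96 
┃000┠──────────────────────┨ bf 15 
┃000┃$ ls -la              ┃ 75 2d 
┃000┃drwxr-xr-x  1 user gro┃ 6d d6 
┃000┃-rw-r--r--  1 user gro┃ a7 8f 
┃000┃-rw-r--r--  1 user gro┃ 90 90 
┃000┃-rw-r--r--  1 user gro┃ 9c 9c 
┃000┃drwxr-xr-x  1 user gro┃ 44 46 
┃000┃-rw-r--r--  1 user gro┃ 45 84 
┃000┃$ cat data.txt        ┃ 98 bb 
┃   ┃key0 = value89        ┃       
┗━━━┃key1 = value84        ┃━━━━━━━
    ┃key2 = value76        ┃       
    ┃key3 = value70        ┃       
    ┃key4 = value6         ┃       
    ┃key5 = value72        ┃       
    ┃key6 = value67        ┃       
    ┗━━━━━━━━━━━━━━━━━━━━━━┛       


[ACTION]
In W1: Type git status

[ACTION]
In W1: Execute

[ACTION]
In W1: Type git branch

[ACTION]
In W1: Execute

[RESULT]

┃000┃ Terminal             ┃ 34 96 
┃000┠──────────────────────┨ bf 15 
┃000┃key6 = value67        ┃ 75 2d 
┃000┃$ cat data.txt        ┃ 6d d6 
┃000┃key0 = value59        ┃ a7 8f 
┃000┃key1 = value67        ┃ 90 90 
┃000┃$ git status          ┃ 9c 9c 
┃000┃On branch main        ┃ 44 46 
┃000┃Changes not staged for┃ 45 84 
┃000┃                      ┃ 98 bb 
┃   ┃        modified:   RE┃       
┗━━━┃        modified:   ut┃━━━━━━━
    ┃$ git branch          ┃       
    ┃* main                ┃       
    ┃  feature/auth        ┃       
    ┃  develop             ┃       
    ┃$ █                   ┃       
    ┗━━━━━━━━━━━━━━━━━━━━━━┛       


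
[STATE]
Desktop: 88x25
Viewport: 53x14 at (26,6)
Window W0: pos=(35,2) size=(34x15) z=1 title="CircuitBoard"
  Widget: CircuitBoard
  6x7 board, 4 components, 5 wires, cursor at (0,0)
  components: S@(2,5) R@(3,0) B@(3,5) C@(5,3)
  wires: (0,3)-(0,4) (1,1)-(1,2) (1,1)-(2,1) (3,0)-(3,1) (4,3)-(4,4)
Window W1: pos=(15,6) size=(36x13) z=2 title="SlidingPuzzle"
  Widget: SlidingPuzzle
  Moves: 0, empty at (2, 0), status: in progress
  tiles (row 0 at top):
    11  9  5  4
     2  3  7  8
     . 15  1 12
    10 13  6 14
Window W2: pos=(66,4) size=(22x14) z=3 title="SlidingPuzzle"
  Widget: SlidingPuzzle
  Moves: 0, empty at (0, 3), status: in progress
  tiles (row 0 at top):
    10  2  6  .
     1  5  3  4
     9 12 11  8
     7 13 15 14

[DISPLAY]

━━━━━━━━━━━━━━━━━━━━━━━━┓ · ─ ·         ┠────────────
zzle                    ┃               ┃┌────┬────┬─
────────────────────────┨               ┃│ 10 │  2 │ 
┬────┬────┐             ┃               ┃├────┼────┼─
│  5 │  4 │             ┃         S     ┃│  1 │  5 │ 
┼────┼────┤             ┃               ┃├────┼────┼─
│  7 │  8 │             ┃         B     ┃│  9 │ 12 │ 
┼────┼────┤             ┃               ┃├────┼────┼─
│  1 │ 12 │             ┃ · ─ ·         ┃│  7 │ 13 │ 
┼────┼────┤             ┃               ┃└────┴────┴─
│  6 │ 14 │             ┃━━━━━━━━━━━━━━━┃Moves: 0    
┴────┴────┘             ┃               ┗━━━━━━━━━━━━
━━━━━━━━━━━━━━━━━━━━━━━━┛                            
                                                     


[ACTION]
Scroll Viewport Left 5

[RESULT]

━━━━━━━━━━━━━━━━━━━━━━━━━━━━━┓ · ─ ·         ┠───────
ingPuzzle                    ┃               ┃┌────┬─
─────────────────────────────┨               ┃│ 10 │ 
┬────┬────┬────┐             ┃               ┃├────┼─
│  9 │  5 │  4 │             ┃         S     ┃│  1 │ 
┼────┼────┼────┤             ┃               ┃├────┼─
│  3 │  7 │  8 │             ┃         B     ┃│  9 │ 
┼────┼────┼────┤             ┃               ┃├────┼─
│ 15 │  1 │ 12 │             ┃ · ─ ·         ┃│  7 │ 
┼────┼────┼────┤             ┃               ┃└────┴─
│ 13 │  6 │ 14 │             ┃━━━━━━━━━━━━━━━┃Moves: 
┴────┴────┴────┘             ┃               ┗━━━━━━━
━━━━━━━━━━━━━━━━━━━━━━━━━━━━━┛                       
                                                     


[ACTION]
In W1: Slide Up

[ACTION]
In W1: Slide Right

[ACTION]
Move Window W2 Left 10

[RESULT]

━━━━━━━━━━━━━━━━━━━━━━━━━━━━━┓ · ─ ┠─────────────────
ingPuzzle                    ┃     ┃┌────┬────┬────┬─
─────────────────────────────┨     ┃│ 10 │  2 │  6 │ 
┬────┬────┬────┐             ┃     ┃├────┼────┼────┼─
│  9 │  5 │  4 │             ┃     ┃│  1 │  5 │  3 │ 
┼────┼────┼────┤             ┃     ┃├────┼────┼────┼─
│  3 │  7 │  8 │             ┃     ┃│  9 │ 12 │ 11 │ 
┼────┼────┼────┤             ┃     ┃├────┼────┼────┼─
│ 15 │  1 │ 12 │             ┃ · ─ ┃│  7 │ 13 │ 15 │ 
┼────┼────┼────┤             ┃     ┃└────┴────┴────┴─
│ 13 │  6 │ 14 │             ┃━━━━━┃Moves: 0         
┴────┴────┴────┘             ┃     ┗━━━━━━━━━━━━━━━━━
━━━━━━━━━━━━━━━━━━━━━━━━━━━━━┛                       
                                                     
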